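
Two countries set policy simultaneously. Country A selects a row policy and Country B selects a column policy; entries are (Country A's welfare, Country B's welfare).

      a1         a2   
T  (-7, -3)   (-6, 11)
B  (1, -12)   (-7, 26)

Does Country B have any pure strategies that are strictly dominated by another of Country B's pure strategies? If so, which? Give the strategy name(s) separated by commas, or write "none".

a1 is strictly dominated by a2 (T: 11>-3, B: 26>-12).
Nothing dominates a2: a1 at T (11>-3).

a1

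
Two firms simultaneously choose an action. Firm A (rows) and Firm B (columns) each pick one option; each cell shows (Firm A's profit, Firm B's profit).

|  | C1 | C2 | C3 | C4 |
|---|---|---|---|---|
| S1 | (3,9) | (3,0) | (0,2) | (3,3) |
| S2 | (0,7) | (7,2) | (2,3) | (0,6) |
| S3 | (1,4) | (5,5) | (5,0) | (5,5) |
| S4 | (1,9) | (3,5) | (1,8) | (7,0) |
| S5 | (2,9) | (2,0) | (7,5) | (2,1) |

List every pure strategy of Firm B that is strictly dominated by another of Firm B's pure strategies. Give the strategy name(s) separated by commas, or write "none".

Nothing dominates C1: C2 at S1 (9>0); C3 at S1 (9>2); C4 at S1 (9>3).
C2 is not dominated — it holds its own against C1 at S3 (5>4); C3 at S3 (5>0); C4 at S3 (5=5).
C1 strictly dominates C3 — S1: 9>2, S2: 7>3, S3: 4>0, S4: 9>8, S5: 9>5.
C4: no other strategy beats it everywhere (C1 at S3 (5>4); C2 at S1 (3>0); C3 at S1 (3>2)).

C3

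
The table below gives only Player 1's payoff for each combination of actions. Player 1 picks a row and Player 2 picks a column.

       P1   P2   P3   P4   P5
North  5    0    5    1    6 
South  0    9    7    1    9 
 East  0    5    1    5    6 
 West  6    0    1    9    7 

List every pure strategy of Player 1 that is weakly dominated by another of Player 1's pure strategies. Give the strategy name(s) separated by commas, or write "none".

none

North: no other strategy beats it everywhere (South at P1 (5>0); East at P1 (5>0); West at P3 (5>1)).
Nothing dominates South: North at P2 (9>0); East at P2 (9>5); West at P2 (9>0).
East is not dominated — it holds its own against North at P2 (5>0); South at P4 (5>1); West at P2 (5>0).
West: no other strategy beats it everywhere (North at P1 (6>5); South at P1 (6>0); East at P1 (6>0)).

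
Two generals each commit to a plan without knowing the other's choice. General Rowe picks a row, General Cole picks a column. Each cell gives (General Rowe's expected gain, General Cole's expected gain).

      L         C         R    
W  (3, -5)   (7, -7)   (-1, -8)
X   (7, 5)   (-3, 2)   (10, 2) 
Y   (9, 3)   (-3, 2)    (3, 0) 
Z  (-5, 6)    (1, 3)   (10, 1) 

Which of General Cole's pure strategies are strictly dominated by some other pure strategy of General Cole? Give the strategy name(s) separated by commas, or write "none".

C, R

L: no other strategy beats it everywhere (C at W (-5>-7); R at W (-5>-8)).
L strictly dominates C — W: -5>-7, X: 5>2, Y: 3>2, Z: 6>3.
R: dominated, since L does at least as well everywhere (W: -5>-8, X: 5>2, Y: 3>0, Z: 6>1).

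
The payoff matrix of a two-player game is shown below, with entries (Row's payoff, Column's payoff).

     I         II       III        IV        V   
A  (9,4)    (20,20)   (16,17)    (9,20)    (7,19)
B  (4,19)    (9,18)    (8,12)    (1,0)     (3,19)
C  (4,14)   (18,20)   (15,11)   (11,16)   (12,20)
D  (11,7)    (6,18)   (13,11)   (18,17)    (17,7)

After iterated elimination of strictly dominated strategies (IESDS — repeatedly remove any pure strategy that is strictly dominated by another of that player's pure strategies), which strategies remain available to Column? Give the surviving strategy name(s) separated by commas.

For Row, A strictly dominates B on the remaining columns (I: 9>4, II: 20>9, III: 16>8, IV: 9>1, V: 7>3); eliminate B.
Column I is eliminated: II beats it against every remaining row (A: 20>4, C: 20>14, D: 18>7).
For Column, II strictly dominates III on the remaining rows (A: 20>17, C: 20>11, D: 18>11); eliminate III.
Among the remaining strategies, none is strictly dominated by another pure strategy of the same player, so the elimination stops.
Surviving strategies — Row: {A, C, D}; Column: {II, IV, V}.

II, IV, V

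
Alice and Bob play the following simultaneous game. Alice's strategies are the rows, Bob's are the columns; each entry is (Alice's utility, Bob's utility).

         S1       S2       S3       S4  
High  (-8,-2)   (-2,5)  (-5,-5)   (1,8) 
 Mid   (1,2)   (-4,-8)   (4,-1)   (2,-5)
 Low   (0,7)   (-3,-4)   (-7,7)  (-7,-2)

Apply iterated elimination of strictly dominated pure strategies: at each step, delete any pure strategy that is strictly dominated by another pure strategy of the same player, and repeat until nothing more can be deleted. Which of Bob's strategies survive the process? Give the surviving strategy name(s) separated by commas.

For Bob, S4 strictly dominates S2 on the remaining rows (High: 8>5, Mid: -5>-8, Low: -2>-4); eliminate S2.
For Alice, Mid strictly dominates High on the remaining columns (S1: 1>-8, S3: 4>-5, S4: 2>1); eliminate High.
For Alice, Mid strictly dominates Low on the remaining columns (S1: 1>0, S3: 4>-7, S4: 2>-7); eliminate Low.
Column S3 is eliminated: S1 beats it against every remaining row (Mid: 2>-1).
Bob's strategy S4 is strictly dominated by S1 (Mid: 2>-5) and is removed.
Among the remaining strategies, none is strictly dominated by another pure strategy of the same player, so the elimination stops.
Surviving strategies — Alice: {Mid}; Bob: {S1}.

S1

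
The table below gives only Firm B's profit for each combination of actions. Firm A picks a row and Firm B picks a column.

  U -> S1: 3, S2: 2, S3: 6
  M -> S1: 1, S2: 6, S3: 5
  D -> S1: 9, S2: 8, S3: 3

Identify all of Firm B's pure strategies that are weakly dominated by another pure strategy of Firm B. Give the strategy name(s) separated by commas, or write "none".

S1: no other strategy beats it everywhere (S2 at U (3>2); S3 at D (9>3)).
Nothing dominates S2: S1 at M (6>1); S3 at M (6>5).
S3 is not dominated — it holds its own against S1 at U (6>3); S2 at U (6>2).

none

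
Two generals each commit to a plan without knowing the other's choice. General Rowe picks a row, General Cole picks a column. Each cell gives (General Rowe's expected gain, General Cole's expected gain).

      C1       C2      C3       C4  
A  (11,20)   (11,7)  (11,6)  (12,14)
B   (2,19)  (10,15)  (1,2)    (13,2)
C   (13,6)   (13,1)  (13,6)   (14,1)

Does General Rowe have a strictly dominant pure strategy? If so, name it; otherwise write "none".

C vs A: C1: 13>11, C2: 13>11, C3: 13>11, C4: 14>12.
C vs B: C1: 13>2, C2: 13>10, C3: 13>1, C4: 14>13.
C strictly beats every other strategy against every opponent action, so it is strictly dominant.

C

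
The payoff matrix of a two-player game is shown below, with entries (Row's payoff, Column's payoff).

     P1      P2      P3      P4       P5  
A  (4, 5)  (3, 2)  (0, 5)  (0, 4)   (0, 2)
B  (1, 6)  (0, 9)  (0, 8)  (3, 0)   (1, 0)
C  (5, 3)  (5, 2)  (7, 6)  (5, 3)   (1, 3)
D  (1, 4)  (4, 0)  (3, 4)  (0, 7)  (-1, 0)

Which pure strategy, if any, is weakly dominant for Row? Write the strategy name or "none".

C

C vs A: P1: 5>4, P2: 5>3, P3: 7>0, P4: 5>0, P5: 1>0.
C vs B: P1: 5>1, P2: 5>0, P3: 7>0, P4: 5>3, P5: 1=1.
C vs D: P1: 5>1, P2: 5>4, P3: 7>3, P4: 5>0, P5: 1>-1.
C is at least as good as every other strategy against every opponent action, so it is weakly dominant.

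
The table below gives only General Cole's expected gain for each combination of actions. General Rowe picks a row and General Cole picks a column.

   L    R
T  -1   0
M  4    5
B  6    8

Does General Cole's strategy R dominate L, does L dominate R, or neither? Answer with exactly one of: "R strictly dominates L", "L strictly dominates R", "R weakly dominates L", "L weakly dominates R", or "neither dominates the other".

Compare R to L across each opponent action: T: 0>-1, M: 5>4, B: 8>6.
Every comparison favours R, so R strictly dominates L.

R strictly dominates L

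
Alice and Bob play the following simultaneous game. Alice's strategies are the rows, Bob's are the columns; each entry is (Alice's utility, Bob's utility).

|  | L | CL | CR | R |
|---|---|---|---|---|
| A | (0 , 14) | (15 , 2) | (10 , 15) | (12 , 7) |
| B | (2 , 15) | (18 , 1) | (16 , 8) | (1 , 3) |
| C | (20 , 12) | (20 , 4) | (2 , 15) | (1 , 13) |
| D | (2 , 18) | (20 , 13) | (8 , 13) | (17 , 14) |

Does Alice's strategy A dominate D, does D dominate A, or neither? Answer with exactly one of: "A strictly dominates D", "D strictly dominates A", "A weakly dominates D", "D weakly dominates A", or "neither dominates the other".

Compare A to D across every action of Bob: L: 0<2, CL: 15<20, CR: 10>8, R: 12<17.
A does better at CR but worse at L, CL, R; neither strategy dominates the other.

neither dominates the other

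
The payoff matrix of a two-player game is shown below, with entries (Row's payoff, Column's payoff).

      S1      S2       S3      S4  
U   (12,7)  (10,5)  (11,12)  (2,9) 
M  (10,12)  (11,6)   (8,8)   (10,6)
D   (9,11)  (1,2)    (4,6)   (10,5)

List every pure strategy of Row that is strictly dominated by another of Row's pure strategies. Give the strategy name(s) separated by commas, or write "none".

U: no other strategy beats it everywhere (M at S1 (12>10); D at S1 (12>9)).
Nothing dominates M: U at S2 (11>10); D at S1 (10>9).
D: no other strategy beats it everywhere (U at S4 (10>2); M at S4 (10=10)).

none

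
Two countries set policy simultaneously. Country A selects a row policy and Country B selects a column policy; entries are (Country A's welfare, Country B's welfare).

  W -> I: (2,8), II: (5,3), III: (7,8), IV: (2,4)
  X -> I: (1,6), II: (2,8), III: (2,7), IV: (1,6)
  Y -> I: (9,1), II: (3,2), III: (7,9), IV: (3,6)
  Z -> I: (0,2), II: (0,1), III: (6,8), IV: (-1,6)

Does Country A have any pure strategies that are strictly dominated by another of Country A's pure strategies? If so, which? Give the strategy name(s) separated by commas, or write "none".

W is not dominated — it holds its own against X at I (2>1); Y at II (5>3); Z at I (2>0).
W strictly dominates X — I: 2>1, II: 5>2, III: 7>2, IV: 2>1.
Y: no other strategy beats it everywhere (W at I (9>2); X at I (9>1); Z at I (9>0)).
Z is strictly dominated by W (I: 2>0, II: 5>0, III: 7>6, IV: 2>-1).

X, Z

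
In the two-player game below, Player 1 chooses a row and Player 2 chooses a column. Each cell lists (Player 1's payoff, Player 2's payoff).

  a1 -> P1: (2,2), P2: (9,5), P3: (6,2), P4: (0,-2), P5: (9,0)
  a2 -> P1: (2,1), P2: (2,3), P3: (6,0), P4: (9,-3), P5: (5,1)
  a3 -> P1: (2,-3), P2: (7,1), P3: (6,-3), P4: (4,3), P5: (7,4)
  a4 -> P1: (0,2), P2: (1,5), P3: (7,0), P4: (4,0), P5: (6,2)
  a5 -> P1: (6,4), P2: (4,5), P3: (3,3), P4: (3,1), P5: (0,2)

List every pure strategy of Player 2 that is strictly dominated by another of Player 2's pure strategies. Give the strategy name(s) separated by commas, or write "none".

P1, P3, P4

P1: dominated, since P2 does at least as well everywhere (a1: 5>2, a2: 3>1, a3: 1>-3, a4: 5>2, a5: 5>4).
P2: no other strategy beats it everywhere (P1 at a1 (5>2); P3 at a1 (5>2); P4 at a1 (5>-2); P5 at a1 (5>0)).
P3 is strictly dominated by P2 (a1: 5>2, a2: 3>0, a3: 1>-3, a4: 5>0, a5: 5>3).
P4 is strictly dominated by P5 (a1: 0>-2, a2: 1>-3, a3: 4>3, a4: 2>0, a5: 2>1).
P5 is not dominated — it holds its own against P1 at a2 (1=1); P2 at a3 (4>1); P3 at a2 (1>0); P4 at a1 (0>-2).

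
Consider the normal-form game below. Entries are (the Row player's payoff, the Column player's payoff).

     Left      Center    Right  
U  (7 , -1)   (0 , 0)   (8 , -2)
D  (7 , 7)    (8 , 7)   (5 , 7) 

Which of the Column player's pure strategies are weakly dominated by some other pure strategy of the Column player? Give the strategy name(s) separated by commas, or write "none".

Left, Right

Left is weakly dominated by Center (U: 0>-1, D: 7=7).
Center: no other strategy beats it everywhere (Left at U (0>-1); Right at U (0>-2)).
Left weakly dominates Right — U: -1>-2, D: 7=7.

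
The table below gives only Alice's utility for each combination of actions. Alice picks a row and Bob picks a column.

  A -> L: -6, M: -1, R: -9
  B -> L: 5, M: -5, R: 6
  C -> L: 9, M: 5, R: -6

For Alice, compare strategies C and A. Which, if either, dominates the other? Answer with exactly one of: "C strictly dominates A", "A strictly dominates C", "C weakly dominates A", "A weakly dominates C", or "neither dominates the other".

Compare C to A across each choice by Bob: L: 9>-6, M: 5>-1, R: -6>-9.
Every comparison favours C, so C strictly dominates A.

C strictly dominates A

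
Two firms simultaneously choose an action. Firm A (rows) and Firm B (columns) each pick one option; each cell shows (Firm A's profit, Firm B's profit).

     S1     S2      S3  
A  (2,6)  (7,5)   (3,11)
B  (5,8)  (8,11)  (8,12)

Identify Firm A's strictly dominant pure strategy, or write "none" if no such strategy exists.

B vs A: S1: 5>2, S2: 8>7, S3: 8>3.
B strictly beats every other strategy against every opponent action, so it is strictly dominant.

B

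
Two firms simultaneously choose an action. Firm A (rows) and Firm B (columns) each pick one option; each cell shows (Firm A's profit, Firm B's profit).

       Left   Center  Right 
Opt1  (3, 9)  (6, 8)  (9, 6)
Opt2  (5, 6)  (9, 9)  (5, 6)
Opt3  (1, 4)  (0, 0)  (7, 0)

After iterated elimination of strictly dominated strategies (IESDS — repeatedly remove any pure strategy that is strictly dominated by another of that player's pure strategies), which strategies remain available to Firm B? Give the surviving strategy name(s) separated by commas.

Center

Firm A's strategy Opt3 is strictly dominated by Opt1 (Left: 3>1, Center: 6>0, Right: 9>7) and is removed.
Firm B's strategy Right is strictly dominated by Center (Opt1: 8>6, Opt2: 9>6) and is removed.
Firm A's strategy Opt1 is strictly dominated by Opt2 (Left: 5>3, Center: 9>6) and is removed.
For Firm B, Center strictly dominates Left on the remaining rows (Opt2: 9>6); eliminate Left.
Among the remaining strategies, none is strictly dominated by another pure strategy of the same player, so the elimination stops.
Surviving strategies — Firm A: {Opt2}; Firm B: {Center}.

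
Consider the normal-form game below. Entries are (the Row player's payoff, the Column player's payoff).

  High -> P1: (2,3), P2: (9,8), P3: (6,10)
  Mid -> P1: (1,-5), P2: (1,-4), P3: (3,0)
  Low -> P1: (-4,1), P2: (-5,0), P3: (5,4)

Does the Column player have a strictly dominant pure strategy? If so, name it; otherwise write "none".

P3

P3 vs P1: High: 10>3, Mid: 0>-5, Low: 4>1.
P3 vs P2: High: 10>8, Mid: 0>-4, Low: 4>0.
P3 strictly beats every other strategy against every opponent action, so it is strictly dominant.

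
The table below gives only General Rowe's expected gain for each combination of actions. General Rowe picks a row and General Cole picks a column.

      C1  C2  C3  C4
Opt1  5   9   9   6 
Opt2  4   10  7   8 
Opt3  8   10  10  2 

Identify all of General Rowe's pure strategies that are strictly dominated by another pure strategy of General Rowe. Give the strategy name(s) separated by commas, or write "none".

none

Nothing dominates Opt1: Opt2 at C1 (5>4); Opt3 at C4 (6>2).
Nothing dominates Opt2: Opt1 at C2 (10>9); Opt3 at C2 (10=10).
Nothing dominates Opt3: Opt1 at C1 (8>5); Opt2 at C1 (8>4).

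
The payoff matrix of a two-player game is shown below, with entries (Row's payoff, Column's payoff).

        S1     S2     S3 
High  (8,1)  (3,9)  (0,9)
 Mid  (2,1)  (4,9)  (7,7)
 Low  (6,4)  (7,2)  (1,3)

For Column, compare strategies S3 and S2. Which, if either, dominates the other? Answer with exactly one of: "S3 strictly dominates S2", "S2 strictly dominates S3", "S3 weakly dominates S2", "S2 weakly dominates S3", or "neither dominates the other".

neither dominates the other

Compare S3 to S2 across every action of Row: High: 9=9, Mid: 7<9, Low: 3>2.
S3 does better at Low but worse at Mid; neither strategy dominates the other.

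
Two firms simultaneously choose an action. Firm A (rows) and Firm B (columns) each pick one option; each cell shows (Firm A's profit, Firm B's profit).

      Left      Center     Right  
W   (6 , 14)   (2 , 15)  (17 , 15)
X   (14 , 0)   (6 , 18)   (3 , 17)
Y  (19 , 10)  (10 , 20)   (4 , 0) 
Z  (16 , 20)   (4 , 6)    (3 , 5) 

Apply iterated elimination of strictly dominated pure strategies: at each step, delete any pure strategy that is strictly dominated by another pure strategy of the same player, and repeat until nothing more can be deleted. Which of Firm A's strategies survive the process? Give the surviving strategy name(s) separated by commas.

W, Y

Row X is eliminated: Y beats it against every remaining column (Left: 19>14, Center: 10>6, Right: 4>3).
Row Z is eliminated: Y beats it against every remaining column (Left: 19>16, Center: 10>4, Right: 4>3).
For Firm B, Center strictly dominates Left on the remaining rows (W: 15>14, Y: 20>10); eliminate Left.
Among the remaining strategies, none is strictly dominated by another pure strategy of the same player, so the elimination stops.
Surviving strategies — Firm A: {W, Y}; Firm B: {Center, Right}.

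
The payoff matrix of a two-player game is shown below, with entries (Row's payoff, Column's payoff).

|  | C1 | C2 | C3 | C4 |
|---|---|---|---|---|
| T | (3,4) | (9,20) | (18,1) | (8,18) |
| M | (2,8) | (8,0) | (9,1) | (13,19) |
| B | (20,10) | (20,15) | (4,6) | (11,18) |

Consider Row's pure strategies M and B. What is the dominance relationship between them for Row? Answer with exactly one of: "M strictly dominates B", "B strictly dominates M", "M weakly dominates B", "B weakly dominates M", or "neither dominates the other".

neither dominates the other

Compare M to B across each opponent action: C1: 2<20, C2: 8<20, C3: 9>4, C4: 13>11.
M does better at C3, C4 but worse at C1, C2; neither strategy dominates the other.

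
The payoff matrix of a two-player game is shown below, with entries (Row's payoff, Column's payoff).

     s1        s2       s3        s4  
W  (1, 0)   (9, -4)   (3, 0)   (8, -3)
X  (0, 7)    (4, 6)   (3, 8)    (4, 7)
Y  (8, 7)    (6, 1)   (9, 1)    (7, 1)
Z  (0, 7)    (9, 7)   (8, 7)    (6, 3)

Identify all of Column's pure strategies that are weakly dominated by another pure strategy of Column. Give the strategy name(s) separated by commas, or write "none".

s2, s4

s1: no other strategy beats it everywhere (s2 at W (0>-4); s3 at Y (7>1); s4 at W (0>-3)).
s2: dominated, since s1 does at least as well everywhere (W: 0>-4, X: 7>6, Y: 7>1, Z: 7=7).
s3 is not dominated — it holds its own against s1 at X (8>7); s2 at W (0>-4); s4 at W (0>-3).
s1 weakly dominates s4 — W: 0>-3, X: 7=7, Y: 7>1, Z: 7>3.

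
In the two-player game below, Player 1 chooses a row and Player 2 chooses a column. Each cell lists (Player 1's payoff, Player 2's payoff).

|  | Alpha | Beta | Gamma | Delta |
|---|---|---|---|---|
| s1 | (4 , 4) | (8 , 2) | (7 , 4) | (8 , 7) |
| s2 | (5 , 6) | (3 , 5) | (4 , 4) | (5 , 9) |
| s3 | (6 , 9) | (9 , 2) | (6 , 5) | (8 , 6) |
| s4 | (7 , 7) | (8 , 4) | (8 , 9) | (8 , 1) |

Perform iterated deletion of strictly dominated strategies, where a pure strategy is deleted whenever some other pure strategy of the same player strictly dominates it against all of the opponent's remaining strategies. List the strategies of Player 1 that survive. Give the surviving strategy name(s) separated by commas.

Row s2 is eliminated: s3 beats it against every remaining column (Alpha: 6>5, Beta: 9>3, Gamma: 6>4, Delta: 8>5).
Player 2's strategy Beta is strictly dominated by Alpha (s1: 4>2, s3: 9>2, s4: 7>4) and is removed.
Among the remaining strategies, none is strictly dominated by another pure strategy of the same player, so the elimination stops.
Surviving strategies — Player 1: {s1, s3, s4}; Player 2: {Alpha, Gamma, Delta}.

s1, s3, s4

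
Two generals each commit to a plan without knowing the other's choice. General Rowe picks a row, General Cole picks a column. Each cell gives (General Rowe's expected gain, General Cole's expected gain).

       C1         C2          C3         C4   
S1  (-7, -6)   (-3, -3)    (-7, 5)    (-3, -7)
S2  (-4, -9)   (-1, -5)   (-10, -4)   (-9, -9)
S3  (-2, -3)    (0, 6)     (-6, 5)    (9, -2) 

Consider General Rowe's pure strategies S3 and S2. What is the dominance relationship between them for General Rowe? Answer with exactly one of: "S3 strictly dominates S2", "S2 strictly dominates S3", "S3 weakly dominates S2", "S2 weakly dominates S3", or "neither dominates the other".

S3 strictly dominates S2

S3's payoffs vs S2's, by General Cole's action — C1: -2>-4, C2: 0>-1, C3: -6>-10, C4: 9>-9.
Every comparison favours S3, so S3 strictly dominates S2.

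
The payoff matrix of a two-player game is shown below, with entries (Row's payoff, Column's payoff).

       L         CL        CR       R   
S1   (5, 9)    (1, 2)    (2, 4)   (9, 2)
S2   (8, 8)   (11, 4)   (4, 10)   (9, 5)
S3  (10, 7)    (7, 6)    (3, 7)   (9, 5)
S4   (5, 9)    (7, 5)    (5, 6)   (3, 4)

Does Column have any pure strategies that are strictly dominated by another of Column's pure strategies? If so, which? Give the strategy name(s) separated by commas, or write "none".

CL, R

L: no other strategy beats it everywhere (CL at S1 (9>2); CR at S1 (9>4); R at S1 (9>2)).
L strictly dominates CL — S1: 9>2, S2: 8>4, S3: 7>6, S4: 9>5.
Nothing dominates CR: L at S2 (10>8); CL at S1 (4>2); R at S1 (4>2).
L strictly dominates R — S1: 9>2, S2: 8>5, S3: 7>5, S4: 9>4.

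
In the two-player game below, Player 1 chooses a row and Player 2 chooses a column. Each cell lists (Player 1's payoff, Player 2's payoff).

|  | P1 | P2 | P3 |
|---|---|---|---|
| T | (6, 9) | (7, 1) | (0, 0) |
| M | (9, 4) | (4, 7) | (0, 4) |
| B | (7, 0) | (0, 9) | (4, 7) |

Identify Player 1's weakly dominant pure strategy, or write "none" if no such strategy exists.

none

T fails to dominate M at P1 (6<9).
M fails to dominate T at P2 (4<7).
B fails to dominate T at P2 (0<7).
No single strategy dominates all the others.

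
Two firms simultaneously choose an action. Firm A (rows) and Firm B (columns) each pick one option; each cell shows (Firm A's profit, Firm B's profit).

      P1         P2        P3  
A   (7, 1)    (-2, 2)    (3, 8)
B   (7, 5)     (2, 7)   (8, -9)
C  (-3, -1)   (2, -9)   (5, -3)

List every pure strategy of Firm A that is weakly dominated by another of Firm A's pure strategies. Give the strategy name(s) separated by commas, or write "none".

B weakly dominates A — P1: 7=7, P2: 2>-2, P3: 8>3.
B is not dominated — it holds its own against A at P2 (2>-2); C at P1 (7>-3).
C: dominated, since B does at least as well everywhere (P1: 7>-3, P2: 2=2, P3: 8>5).

A, C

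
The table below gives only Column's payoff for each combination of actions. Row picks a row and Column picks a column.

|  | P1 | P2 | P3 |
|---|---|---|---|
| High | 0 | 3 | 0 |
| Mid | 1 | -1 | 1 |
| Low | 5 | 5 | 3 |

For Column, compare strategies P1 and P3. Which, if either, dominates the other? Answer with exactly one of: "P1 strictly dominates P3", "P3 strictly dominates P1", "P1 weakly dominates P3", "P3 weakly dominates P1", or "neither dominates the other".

P1's payoffs vs P3's, by Row's action — High: 0=0, Mid: 1=1, Low: 5>3.
P1 is at least as good everywhere and strictly better somewhere (tied only at High, Mid), so P1 weakly but not strictly dominates P3.

P1 weakly dominates P3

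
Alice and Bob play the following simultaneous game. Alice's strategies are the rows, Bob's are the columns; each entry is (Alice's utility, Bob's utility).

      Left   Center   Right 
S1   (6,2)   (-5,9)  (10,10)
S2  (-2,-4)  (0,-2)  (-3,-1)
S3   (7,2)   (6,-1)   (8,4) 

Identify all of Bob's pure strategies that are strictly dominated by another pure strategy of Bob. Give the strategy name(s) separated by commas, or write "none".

Right strictly dominates Left — S1: 10>2, S2: -1>-4, S3: 4>2.
Right strictly dominates Center — S1: 10>9, S2: -1>-2, S3: 4>-1.
Right: no other strategy beats it everywhere (Left at S1 (10>2); Center at S1 (10>9)).

Left, Center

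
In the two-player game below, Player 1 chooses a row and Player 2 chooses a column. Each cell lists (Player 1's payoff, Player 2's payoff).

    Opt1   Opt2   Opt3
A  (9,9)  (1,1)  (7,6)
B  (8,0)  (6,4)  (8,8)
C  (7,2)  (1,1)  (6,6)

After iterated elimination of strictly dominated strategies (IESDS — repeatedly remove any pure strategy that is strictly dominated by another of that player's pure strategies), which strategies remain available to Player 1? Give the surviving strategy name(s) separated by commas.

A, B

Row C is eliminated: B beats it against every remaining column (Opt1: 8>7, Opt2: 6>1, Opt3: 8>6).
Column Opt2 is eliminated: Opt3 beats it against every remaining row (A: 6>1, B: 8>4).
Among the remaining strategies, none is strictly dominated by another pure strategy of the same player, so the elimination stops.
Surviving strategies — Player 1: {A, B}; Player 2: {Opt1, Opt3}.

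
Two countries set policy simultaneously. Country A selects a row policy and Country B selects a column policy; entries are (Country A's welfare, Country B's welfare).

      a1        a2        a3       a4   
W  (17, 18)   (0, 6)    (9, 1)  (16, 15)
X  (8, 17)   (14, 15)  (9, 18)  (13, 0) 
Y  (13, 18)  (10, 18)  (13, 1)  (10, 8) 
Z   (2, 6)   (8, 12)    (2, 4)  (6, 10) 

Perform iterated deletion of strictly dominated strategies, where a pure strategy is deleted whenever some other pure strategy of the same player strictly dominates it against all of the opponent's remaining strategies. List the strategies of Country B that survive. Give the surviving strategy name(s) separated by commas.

a1, a2, a3

For Country A, X strictly dominates Z on the remaining columns (a1: 8>2, a2: 14>8, a3: 9>2, a4: 13>6); eliminate Z.
Country B's strategy a4 is strictly dominated by a1 (W: 18>15, X: 17>0, Y: 18>8) and is removed.
Among the remaining strategies, none is strictly dominated by another pure strategy of the same player, so the elimination stops.
Surviving strategies — Country A: {W, X, Y}; Country B: {a1, a2, a3}.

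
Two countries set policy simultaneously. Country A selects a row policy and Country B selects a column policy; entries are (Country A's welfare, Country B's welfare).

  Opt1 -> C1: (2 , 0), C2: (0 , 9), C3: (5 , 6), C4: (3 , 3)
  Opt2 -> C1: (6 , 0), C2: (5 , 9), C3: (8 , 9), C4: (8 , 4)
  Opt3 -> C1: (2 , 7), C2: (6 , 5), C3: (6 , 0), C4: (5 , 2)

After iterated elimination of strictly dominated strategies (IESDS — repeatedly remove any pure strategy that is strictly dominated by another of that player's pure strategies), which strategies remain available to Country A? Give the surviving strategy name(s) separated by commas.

Opt2, Opt3

Country A's strategy Opt1 is strictly dominated by Opt2 (C1: 6>2, C2: 5>0, C3: 8>5, C4: 8>3) and is removed.
For Country B, C2 strictly dominates C4 on the remaining rows (Opt2: 9>4, Opt3: 5>2); eliminate C4.
Among the remaining strategies, none is strictly dominated by another pure strategy of the same player, so the elimination stops.
Surviving strategies — Country A: {Opt2, Opt3}; Country B: {C1, C2, C3}.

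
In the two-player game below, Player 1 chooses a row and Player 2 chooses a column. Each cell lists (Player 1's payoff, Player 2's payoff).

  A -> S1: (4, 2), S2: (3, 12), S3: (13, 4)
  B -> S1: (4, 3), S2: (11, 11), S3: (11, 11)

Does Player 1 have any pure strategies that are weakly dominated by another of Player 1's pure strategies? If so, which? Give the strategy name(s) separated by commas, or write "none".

A: no other strategy beats it everywhere (B at S3 (13>11)).
B is not dominated — it holds its own against A at S2 (11>3).

none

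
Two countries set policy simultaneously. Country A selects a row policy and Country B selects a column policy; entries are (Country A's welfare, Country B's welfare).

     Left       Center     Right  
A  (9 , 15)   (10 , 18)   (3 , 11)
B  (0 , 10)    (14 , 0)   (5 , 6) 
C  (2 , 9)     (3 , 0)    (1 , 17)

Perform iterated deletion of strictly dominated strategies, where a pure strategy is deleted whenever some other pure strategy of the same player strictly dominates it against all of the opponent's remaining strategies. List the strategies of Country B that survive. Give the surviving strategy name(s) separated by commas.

For Country A, A strictly dominates C on the remaining columns (Left: 9>2, Center: 10>3, Right: 3>1); eliminate C.
For Country B, Left strictly dominates Right on the remaining rows (A: 15>11, B: 10>6); eliminate Right.
Among the remaining strategies, none is strictly dominated by another pure strategy of the same player, so the elimination stops.
Surviving strategies — Country A: {A, B}; Country B: {Left, Center}.

Left, Center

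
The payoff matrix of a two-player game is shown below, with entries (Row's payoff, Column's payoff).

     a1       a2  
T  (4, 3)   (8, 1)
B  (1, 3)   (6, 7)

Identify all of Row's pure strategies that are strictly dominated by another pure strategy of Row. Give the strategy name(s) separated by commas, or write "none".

Nothing dominates T: B at a1 (4>1).
B: dominated, since T does at least as well everywhere (a1: 4>1, a2: 8>6).

B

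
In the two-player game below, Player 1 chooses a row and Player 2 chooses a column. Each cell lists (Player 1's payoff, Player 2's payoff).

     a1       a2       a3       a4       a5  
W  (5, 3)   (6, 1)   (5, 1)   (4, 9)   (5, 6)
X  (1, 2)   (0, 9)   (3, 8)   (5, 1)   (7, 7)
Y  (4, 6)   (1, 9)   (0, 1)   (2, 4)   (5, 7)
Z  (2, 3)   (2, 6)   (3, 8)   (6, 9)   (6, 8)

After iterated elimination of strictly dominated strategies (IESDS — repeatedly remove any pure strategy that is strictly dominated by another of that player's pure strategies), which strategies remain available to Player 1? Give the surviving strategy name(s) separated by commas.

Player 2's strategy a1 is strictly dominated by a5 (W: 6>3, X: 7>2, Y: 7>6, Z: 8>3) and is removed.
Player 1's strategy Y is strictly dominated by Z (a2: 2>1, a3: 3>0, a4: 6>2, a5: 6>5) and is removed.
Among the remaining strategies, none is strictly dominated by another pure strategy of the same player, so the elimination stops.
Surviving strategies — Player 1: {W, X, Z}; Player 2: {a2, a3, a4, a5}.

W, X, Z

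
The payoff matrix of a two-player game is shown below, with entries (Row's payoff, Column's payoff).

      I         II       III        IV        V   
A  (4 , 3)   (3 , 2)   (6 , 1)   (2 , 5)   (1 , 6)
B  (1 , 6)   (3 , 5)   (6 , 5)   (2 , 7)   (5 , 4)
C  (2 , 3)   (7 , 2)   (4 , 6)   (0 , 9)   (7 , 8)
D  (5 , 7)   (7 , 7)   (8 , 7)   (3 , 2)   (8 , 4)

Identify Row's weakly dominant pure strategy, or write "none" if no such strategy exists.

D

D vs A: I: 5>4, II: 7>3, III: 8>6, IV: 3>2, V: 8>1.
D vs B: I: 5>1, II: 7>3, III: 8>6, IV: 3>2, V: 8>5.
D vs C: I: 5>2, II: 7=7, III: 8>4, IV: 3>0, V: 8>7.
D is at least as good as every other strategy against every opponent action, so it is weakly dominant.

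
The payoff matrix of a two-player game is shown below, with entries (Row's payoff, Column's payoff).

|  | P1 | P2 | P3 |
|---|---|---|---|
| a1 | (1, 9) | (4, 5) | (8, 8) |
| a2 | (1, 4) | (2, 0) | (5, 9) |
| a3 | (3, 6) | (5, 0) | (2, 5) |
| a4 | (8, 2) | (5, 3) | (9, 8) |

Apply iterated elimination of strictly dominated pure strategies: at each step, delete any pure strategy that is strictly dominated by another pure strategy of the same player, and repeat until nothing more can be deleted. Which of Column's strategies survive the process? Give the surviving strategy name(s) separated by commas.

For Row, a4 strictly dominates a1 on the remaining columns (P1: 8>1, P2: 5>4, P3: 9>8); eliminate a1.
Row's strategy a2 is strictly dominated by a4 (P1: 8>1, P2: 5>2, P3: 9>5) and is removed.
Column's strategy P2 is strictly dominated by P3 (a3: 5>0, a4: 8>3) and is removed.
Row a3 is eliminated: a4 beats it against every remaining column (P1: 8>3, P3: 9>2).
Column's strategy P1 is strictly dominated by P3 (a4: 8>2) and is removed.
Among the remaining strategies, none is strictly dominated by another pure strategy of the same player, so the elimination stops.
Surviving strategies — Row: {a4}; Column: {P3}.

P3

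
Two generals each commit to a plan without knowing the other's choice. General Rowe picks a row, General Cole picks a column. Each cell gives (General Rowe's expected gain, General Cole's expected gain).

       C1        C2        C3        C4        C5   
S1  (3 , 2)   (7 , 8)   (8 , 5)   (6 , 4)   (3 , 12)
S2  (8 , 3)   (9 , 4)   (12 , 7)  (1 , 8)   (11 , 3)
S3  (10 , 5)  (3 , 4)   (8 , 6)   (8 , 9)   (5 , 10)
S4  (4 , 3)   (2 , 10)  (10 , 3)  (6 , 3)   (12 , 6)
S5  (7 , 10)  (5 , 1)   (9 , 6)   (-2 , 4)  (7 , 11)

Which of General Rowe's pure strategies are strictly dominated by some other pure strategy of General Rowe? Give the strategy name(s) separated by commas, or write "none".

Nothing dominates S1: S2 at C4 (6>1); S3 at C2 (7>3); S4 at C2 (7>2); S5 at C2 (7>5).
S2: no other strategy beats it everywhere (S1 at C1 (8>3); S3 at C2 (9>3); S4 at C1 (8>4); S5 at C1 (8>7)).
Nothing dominates S3: S1 at C1 (10>3); S2 at C1 (10>8); S4 at C1 (10>4); S5 at C1 (10>7).
S4 is not dominated — it holds its own against S1 at C1 (4>3); S2 at C4 (6>1); S3 at C3 (10>8); S5 at C3 (10>9).
S5: dominated, since S2 does at least as well everywhere (C1: 8>7, C2: 9>5, C3: 12>9, C4: 1>-2, C5: 11>7).

S5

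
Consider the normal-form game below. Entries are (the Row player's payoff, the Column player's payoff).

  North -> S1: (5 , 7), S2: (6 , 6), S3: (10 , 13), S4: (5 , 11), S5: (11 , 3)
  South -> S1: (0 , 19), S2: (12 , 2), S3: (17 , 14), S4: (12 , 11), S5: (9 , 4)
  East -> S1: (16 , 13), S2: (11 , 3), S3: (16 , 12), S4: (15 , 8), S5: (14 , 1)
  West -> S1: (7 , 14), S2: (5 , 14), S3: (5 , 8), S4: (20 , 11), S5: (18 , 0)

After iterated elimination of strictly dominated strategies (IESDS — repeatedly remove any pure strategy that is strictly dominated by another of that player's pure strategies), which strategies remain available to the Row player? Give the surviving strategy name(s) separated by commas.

Row North is eliminated: East beats it against every remaining column (S1: 16>5, S2: 11>6, S3: 16>10, S4: 15>5, S5: 14>11).
For the Column player, S1 strictly dominates S3 on the remaining rows (South: 19>14, East: 13>12, West: 14>8); eliminate S3.
The Column player's strategy S4 is strictly dominated by S1 (South: 19>11, East: 13>8, West: 14>11) and is removed.
For the Column player, S1 strictly dominates S5 on the remaining rows (South: 19>4, East: 13>1, West: 14>0); eliminate S5.
The Row player's strategy West is strictly dominated by East (S1: 16>7, S2: 11>5) and is removed.
Column S2 is eliminated: S1 beats it against every remaining row (South: 19>2, East: 13>3).
Row South is eliminated: East beats it against every remaining column (S1: 16>0).
Among the remaining strategies, none is strictly dominated by another pure strategy of the same player, so the elimination stops.
Surviving strategies — the Row player: {East}; the Column player: {S1}.

East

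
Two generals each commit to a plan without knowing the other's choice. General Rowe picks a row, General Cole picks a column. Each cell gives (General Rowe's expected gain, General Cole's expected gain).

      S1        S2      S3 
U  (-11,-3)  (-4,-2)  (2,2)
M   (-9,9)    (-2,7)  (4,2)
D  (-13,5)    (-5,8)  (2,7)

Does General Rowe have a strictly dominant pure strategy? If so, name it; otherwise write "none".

M

M vs U: S1: -9>-11, S2: -2>-4, S3: 4>2.
M vs D: S1: -9>-13, S2: -2>-5, S3: 4>2.
M strictly beats every other strategy against every opponent action, so it is strictly dominant.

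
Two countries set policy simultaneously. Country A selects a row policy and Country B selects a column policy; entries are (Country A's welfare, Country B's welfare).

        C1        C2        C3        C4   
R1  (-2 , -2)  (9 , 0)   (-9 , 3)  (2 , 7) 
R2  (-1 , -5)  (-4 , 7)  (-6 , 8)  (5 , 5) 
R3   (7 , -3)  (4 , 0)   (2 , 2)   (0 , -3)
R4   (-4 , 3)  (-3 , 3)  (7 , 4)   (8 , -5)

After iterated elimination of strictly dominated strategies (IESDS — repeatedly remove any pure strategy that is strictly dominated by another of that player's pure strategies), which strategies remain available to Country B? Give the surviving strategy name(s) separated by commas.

C3

Column C1 is eliminated: C3 beats it against every remaining row (R1: 3>-2, R2: 8>-5, R3: 2>-3, R4: 4>3).
Country A's strategy R2 is strictly dominated by R4 (C2: -3>-4, C3: 7>-6, C4: 8>5) and is removed.
Column C2 is eliminated: C3 beats it against every remaining row (R1: 3>0, R3: 2>0, R4: 4>3).
Row R1 is eliminated: R4 beats it against every remaining column (C3: 7>-9, C4: 8>2).
Country A's strategy R3 is strictly dominated by R4 (C3: 7>2, C4: 8>0) and is removed.
Country B's strategy C4 is strictly dominated by C3 (R4: 4>-5) and is removed.
Among the remaining strategies, none is strictly dominated by another pure strategy of the same player, so the elimination stops.
Surviving strategies — Country A: {R4}; Country B: {C3}.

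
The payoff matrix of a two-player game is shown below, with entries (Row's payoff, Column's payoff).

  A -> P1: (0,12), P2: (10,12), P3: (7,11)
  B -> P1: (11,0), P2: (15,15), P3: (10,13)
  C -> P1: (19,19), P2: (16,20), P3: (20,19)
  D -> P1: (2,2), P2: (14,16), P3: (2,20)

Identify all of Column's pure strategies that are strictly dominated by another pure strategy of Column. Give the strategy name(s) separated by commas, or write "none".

none

P1: no other strategy beats it everywhere (P2 at A (12=12); P3 at A (12>11)).
P2: no other strategy beats it everywhere (P1 at A (12=12); P3 at A (12>11)).
P3: no other strategy beats it everywhere (P1 at B (13>0); P2 at D (20>16)).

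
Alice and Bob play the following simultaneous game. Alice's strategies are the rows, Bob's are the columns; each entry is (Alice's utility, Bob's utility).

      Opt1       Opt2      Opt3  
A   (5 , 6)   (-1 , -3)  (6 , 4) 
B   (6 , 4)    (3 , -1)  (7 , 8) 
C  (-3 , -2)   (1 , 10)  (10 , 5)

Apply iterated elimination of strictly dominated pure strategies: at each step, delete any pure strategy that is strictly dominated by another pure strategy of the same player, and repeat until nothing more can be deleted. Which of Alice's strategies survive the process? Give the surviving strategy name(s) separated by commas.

B, C

Row A is eliminated: B beats it against every remaining column (Opt1: 6>5, Opt2: 3>-1, Opt3: 7>6).
Column Opt1 is eliminated: Opt3 beats it against every remaining row (B: 8>4, C: 5>-2).
Among the remaining strategies, none is strictly dominated by another pure strategy of the same player, so the elimination stops.
Surviving strategies — Alice: {B, C}; Bob: {Opt2, Opt3}.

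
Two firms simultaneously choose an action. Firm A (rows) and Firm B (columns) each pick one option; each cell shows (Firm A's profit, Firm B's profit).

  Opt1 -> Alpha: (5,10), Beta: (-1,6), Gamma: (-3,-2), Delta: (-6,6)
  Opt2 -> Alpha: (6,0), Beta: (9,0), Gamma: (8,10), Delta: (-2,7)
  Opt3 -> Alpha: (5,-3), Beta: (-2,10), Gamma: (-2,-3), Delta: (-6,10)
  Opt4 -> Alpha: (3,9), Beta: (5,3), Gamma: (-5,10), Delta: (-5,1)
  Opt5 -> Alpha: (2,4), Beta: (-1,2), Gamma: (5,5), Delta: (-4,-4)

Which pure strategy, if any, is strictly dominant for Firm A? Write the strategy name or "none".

Opt2

Opt2 vs Opt1: Alpha: 6>5, Beta: 9>-1, Gamma: 8>-3, Delta: -2>-6.
Opt2 vs Opt3: Alpha: 6>5, Beta: 9>-2, Gamma: 8>-2, Delta: -2>-6.
Opt2 vs Opt4: Alpha: 6>3, Beta: 9>5, Gamma: 8>-5, Delta: -2>-5.
Opt2 vs Opt5: Alpha: 6>2, Beta: 9>-1, Gamma: 8>5, Delta: -2>-4.
Opt2 strictly beats every other strategy against every opponent action, so it is strictly dominant.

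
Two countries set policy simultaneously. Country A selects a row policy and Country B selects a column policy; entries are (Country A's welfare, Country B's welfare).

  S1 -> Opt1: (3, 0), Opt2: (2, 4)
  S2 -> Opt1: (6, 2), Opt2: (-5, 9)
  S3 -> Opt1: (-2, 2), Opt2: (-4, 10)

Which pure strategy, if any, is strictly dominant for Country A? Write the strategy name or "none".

S1 fails to dominate S2 at Opt1 (3<6).
S2 fails to dominate S1 at Opt2 (-5<2).
S3 fails to dominate S1 at Opt1 (-2<3).
No single strategy dominates all the others.

none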